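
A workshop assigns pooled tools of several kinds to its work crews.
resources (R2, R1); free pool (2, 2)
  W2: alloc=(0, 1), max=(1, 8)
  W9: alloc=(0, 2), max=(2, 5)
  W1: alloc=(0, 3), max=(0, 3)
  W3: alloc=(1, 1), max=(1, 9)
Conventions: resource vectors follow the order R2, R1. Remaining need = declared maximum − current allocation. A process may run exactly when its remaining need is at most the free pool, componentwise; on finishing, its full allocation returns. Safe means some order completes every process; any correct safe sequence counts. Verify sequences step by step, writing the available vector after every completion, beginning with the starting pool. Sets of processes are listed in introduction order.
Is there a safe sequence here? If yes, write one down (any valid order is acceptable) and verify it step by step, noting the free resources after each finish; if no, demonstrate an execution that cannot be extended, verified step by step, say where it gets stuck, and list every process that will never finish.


SAFE — a valid safe sequence is W1, W9, W2, W3.
Key observation: the first exact fit in this order is W9 — it needs (2, 3) with (2, 5) free, meeting a requested resource to the last unit.
Check, step by step:
  pool = (2, 2)
  W1: need (0, 0) fits (2, 2); releases (0, 3), pool now (2, 5)
  W9: need (2, 3) fits (2, 5); releases (0, 2), pool now (2, 7)
  W2: need (1, 7) fits (2, 7); releases (0, 1), pool now (2, 8)
  W3: need (0, 8) fits (2, 8); releases (1, 1), pool now (3, 9)


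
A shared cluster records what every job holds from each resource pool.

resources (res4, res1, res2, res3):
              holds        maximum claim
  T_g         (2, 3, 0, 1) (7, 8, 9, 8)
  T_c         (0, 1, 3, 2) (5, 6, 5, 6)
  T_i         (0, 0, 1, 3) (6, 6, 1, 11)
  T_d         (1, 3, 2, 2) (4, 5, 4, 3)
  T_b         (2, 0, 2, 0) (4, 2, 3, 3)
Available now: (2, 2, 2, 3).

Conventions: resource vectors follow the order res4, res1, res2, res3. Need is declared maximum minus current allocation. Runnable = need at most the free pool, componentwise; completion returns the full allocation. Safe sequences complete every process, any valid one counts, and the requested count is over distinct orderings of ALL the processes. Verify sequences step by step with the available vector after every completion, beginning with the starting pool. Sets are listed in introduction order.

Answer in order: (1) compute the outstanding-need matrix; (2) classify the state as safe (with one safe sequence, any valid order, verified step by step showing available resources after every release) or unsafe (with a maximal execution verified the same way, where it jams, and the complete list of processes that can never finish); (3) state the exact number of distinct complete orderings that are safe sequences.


(1) Need matrix, components ordered res4, res1, res2, res3:
  T_g: (5, 5, 9, 7)
  T_c: (5, 5, 2, 4)
  T_i: (6, 6, 0, 8)
  T_d: (3, 2, 2, 1)
  T_b: (2, 2, 1, 3)
(2) SAFE. One safe sequence: T_b, T_d, T_c, T_g, T_i.
Key observation: reading the order forward, T_b is the first process whose need (2, 2, 1, 3) meets the free pool (2, 2, 2, 3) exactly on a resource it requests.
Check, step by step:
  pool = (2, 2, 2, 3)
  T_b needs (2, 2, 1, 3) <= (2, 2, 2, 3) -> finishes; pool += (2, 0, 2, 0) = (4, 2, 4, 3)
  T_d needs (3, 2, 2, 1) <= (4, 2, 4, 3) -> finishes; pool += (1, 3, 2, 2) = (5, 5, 6, 5)
  T_c needs (5, 5, 2, 4) <= (5, 5, 6, 5) -> finishes; pool += (0, 1, 3, 2) = (5, 6, 9, 7)
  T_g needs (5, 5, 9, 7) <= (5, 6, 9, 7) -> finishes; pool += (2, 3, 0, 1) = (7, 9, 9, 8)
  T_i needs (6, 6, 0, 8) <= (7, 9, 9, 8) -> finishes; pool += (0, 0, 1, 3) = (7, 9, 10, 11)
(3) Precisely 1 of the possible complete orderings is a safe sequence.


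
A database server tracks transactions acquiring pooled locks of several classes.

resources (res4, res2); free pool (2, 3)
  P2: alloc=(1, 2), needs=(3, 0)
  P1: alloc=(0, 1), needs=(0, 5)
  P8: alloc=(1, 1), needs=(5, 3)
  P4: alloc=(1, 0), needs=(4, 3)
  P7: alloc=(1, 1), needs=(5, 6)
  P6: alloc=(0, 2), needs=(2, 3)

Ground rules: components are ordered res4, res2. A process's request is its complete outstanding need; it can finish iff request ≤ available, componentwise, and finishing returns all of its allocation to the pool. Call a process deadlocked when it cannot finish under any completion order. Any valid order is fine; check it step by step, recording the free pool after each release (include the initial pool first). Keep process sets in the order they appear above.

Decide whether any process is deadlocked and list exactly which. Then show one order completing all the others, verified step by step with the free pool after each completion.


Deadlocked: P2, P8, P4 and P7.
Key observation: even finishing P6, P1 leaves just (2, 6) free — too little res4 for any of the remaining processes.
The rest can finish in the order P6, P1. Check, step by step:
  pool = (2, 3)
  P6: need (2, 3) fits (2, 3); releases (0, 2), pool now (2, 5)
  P1: need (0, 5) fits (2, 5); releases (0, 1), pool now (2, 6)
The stuck group stays short no matter what:
  blocked: P2 wants (3, 0), pool (2, 6) — not enough res4
  blocked: P8 wants (5, 3), pool (2, 6) — not enough res4
  blocked: P4 wants (4, 3), pool (2, 6) — not enough res4
  blocked: P7 wants (5, 6), pool (2, 6) — not enough res4


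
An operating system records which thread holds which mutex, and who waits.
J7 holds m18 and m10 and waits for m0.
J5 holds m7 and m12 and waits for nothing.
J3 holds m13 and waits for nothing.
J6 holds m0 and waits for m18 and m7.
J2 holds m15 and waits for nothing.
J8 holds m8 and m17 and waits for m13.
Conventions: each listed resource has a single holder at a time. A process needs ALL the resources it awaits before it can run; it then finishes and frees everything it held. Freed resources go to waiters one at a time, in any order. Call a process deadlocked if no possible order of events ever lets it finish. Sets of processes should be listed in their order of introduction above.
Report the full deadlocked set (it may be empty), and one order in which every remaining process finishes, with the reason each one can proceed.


Deadlocked: J7 and J6.
Key observation: along J7 -> J6 -> J7, each member waits on what the next one holds — a deadlock; no other process is dragged down with it.
A valid finishing order for the others: J2, J3, J8, J5.
Check, step by step:
  J2: no waits; runs immediately, freeing m15
  J3: no waits; runs immediately, freeing m13
  J8 waits on m13 — all released -> runs and releases m8 and m17
  J5: no waits; runs immediately, freeing m7 and m12


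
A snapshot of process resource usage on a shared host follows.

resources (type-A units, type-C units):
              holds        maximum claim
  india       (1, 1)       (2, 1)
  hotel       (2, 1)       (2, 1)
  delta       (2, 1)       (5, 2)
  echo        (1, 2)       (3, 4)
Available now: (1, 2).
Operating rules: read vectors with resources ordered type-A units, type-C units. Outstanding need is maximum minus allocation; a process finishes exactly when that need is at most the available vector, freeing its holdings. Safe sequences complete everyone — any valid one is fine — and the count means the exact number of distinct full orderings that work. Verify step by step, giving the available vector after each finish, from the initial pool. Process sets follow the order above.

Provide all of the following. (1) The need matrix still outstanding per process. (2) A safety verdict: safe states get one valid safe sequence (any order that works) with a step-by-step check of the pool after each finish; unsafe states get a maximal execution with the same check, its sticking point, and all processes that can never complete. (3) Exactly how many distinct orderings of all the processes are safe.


(1) Outstanding need per process (order type-A units, type-C units):
  india: (1, 0)
  hotel: (0, 0)
  delta: (3, 1)
  echo: (2, 2)
(2) SAFE — a valid safe sequence is hotel, india, echo, delta.
Key observation: the order never hits an exact fit; india is the first step at the minimum slack of 2 on its requested resources ((1, 0), (3, 3) free).
Step-by-step check:
  pool = (1, 2)
  hotel: need (0, 0) fits (1, 2); releases (2, 1), pool now (3, 3)
  india: need (1, 0) fits (3, 3); releases (1, 1), pool now (4, 4)
  echo: need (2, 2) fits (4, 4); releases (1, 2), pool now (5, 6)
  delta: need (3, 1) fits (5, 6); releases (2, 1), pool now (7, 7)
(3) The exact count: 10 of the possible complete orderings are safe sequences.


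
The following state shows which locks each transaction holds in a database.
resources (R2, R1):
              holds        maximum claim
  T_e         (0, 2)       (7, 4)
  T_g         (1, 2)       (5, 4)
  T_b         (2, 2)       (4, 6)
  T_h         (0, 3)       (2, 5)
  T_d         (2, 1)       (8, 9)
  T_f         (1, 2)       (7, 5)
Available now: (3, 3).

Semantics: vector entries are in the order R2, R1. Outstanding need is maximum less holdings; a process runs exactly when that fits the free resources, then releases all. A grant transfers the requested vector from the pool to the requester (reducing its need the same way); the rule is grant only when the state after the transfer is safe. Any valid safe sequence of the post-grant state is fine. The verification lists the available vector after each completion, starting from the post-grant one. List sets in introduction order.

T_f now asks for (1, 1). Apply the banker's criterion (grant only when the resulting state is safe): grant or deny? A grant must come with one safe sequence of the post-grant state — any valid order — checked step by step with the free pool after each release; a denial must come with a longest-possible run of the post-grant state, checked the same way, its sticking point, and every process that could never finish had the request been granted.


GRANT — the state after the grant stays safe, e.g. via T_h, T_b, T_g, T_f, T_e, T_d.
Key observation: (2, 2) free after granting still covers T_h first, and each release covers the next.
Step-by-step check of the post-grant state:
  pool = (2, 2)
  T_h needs (2, 2) <= (2, 2) -> finishes; pool += (0, 3) = (2, 5)
  T_b needs (2, 4) <= (2, 5) -> finishes; pool += (2, 2) = (4, 7)
  T_g needs (4, 2) <= (4, 7) -> finishes; pool += (1, 2) = (5, 9)
  T_f needs (5, 2) <= (5, 9) -> finishes; pool += (2, 3) = (7, 12)
  T_e needs (7, 2) <= (7, 12) -> finishes; pool += (0, 2) = (7, 14)
  T_d needs (6, 8) <= (7, 14) -> finishes; pool += (2, 1) = (9, 15)


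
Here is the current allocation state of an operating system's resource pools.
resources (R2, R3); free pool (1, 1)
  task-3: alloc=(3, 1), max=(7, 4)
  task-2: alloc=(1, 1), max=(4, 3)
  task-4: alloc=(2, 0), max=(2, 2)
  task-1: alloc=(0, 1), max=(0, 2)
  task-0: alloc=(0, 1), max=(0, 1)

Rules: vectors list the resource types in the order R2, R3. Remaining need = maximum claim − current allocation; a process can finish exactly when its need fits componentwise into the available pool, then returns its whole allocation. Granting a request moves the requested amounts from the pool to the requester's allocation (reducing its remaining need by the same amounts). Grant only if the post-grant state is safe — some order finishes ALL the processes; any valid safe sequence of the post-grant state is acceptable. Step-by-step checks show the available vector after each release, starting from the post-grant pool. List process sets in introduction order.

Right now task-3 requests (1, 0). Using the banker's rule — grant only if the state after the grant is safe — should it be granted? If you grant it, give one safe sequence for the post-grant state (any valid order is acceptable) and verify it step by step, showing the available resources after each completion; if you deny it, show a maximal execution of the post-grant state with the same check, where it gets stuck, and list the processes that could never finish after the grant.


DENY. Granting would leave the state unsafe.
Key observation: after task-0, task-1, task-4 complete, (2, 3) is the best the pool ever gets, yet each leftover process wants more R2.
After a pretend grant, a maximal execution: task-0, task-1, task-4 — then nothing else fits. Verifying each step:
  pool = (0, 1)
  task-0: need (0, 0) fits (0, 1); releases (0, 1), pool now (0, 2)
  task-1: need (0, 1) fits (0, 2); releases (0, 1), pool now (0, 3)
  task-4: need (0, 2) fits (0, 3); releases (2, 0), pool now (2, 3)
  task-3 cannot run: need (3, 3) vs free (2, 3) (insufficient R2)
  task-2 cannot run: need (3, 2) vs free (2, 3) (insufficient R2)
Processes that could never finish after the grant: task-3 and task-2.


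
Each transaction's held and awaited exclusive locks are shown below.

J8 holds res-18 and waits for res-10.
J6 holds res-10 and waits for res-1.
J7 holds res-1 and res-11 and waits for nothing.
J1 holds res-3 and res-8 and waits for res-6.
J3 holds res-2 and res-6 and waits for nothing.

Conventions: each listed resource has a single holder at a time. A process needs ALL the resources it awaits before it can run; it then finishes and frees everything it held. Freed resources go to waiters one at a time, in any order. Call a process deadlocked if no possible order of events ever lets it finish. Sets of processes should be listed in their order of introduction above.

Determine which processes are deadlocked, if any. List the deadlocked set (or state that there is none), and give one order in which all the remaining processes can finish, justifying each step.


No process is deadlocked.
Key observation: although several processes wait, no cycle exists — each chain bottoms out at a free runner.
One completion order for the rest: J7, J6, J3, J1, J8.
Step-by-step check:
  J7 waits on nothing -> runs at once and releases res-1 and res-11
  J6 waits on res-1 — all released -> runs and releases res-10
  J3 waits on nothing -> runs at once and releases res-2 and res-6
  J1 waits on res-6 — all released -> runs and releases res-3 and res-8
  J8 waits on res-10 — all released -> runs and releases res-18


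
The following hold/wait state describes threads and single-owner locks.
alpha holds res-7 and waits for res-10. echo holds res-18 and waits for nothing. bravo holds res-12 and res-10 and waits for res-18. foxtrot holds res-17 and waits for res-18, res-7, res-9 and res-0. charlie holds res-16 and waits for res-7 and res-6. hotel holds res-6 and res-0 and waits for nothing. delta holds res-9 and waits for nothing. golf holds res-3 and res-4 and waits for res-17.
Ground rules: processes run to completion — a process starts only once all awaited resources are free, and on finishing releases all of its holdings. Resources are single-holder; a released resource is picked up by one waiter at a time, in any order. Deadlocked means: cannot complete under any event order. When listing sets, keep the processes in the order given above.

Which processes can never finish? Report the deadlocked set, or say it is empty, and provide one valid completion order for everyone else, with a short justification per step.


Nothing here is deadlocked.
Key observation: every chain of waits terminates; starting from the processes that wait on nothing, all the rest unlock in turn.
A valid finishing order for the others: echo, bravo, hotel, delta, alpha, foxtrot, golf, charlie.
Verifying each step:
  echo: no waits; runs immediately, freeing res-18
  run bravo (all its waits — res-18 — are resolved); releases res-12 and res-10
  hotel: no waits; runs immediately, freeing res-6 and res-0
  delta: no waits; runs immediately, freeing res-9
  run alpha (all its waits — res-10 — are resolved); releases res-7
  run foxtrot (all its waits — res-18, res-7, res-9 and res-0 — are resolved); releases res-17
  run golf (all its waits — res-17 — are resolved); releases res-3 and res-4
  run charlie (all its waits — res-7 and res-6 — are resolved); releases res-16


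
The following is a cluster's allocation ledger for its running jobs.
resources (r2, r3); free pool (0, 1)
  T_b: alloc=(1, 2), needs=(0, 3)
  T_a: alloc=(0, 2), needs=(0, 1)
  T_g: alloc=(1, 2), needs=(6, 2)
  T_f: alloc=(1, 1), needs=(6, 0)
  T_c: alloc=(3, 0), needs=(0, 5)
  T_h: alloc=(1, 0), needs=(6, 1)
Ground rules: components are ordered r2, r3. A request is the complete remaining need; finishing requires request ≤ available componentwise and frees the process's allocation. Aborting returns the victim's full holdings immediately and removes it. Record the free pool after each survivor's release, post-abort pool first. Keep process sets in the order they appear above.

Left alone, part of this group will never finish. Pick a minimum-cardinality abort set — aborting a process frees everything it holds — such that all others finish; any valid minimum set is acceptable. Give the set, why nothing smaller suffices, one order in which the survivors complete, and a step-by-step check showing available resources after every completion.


The answer: abort T_f and T_h.
Key observation: T_g could never have finished before the abort; with (2, 1) returned by T_f and T_h, it fits at step 4.
Why nothing smaller works — every single abort fails: T_b alone leaves T_g blocked (short on r2); T_a alone leaves T_g blocked (short on r2); T_g alone leaves T_f blocked (short on r2); T_f alone leaves T_g blocked (short on r2); T_c alone leaves T_g blocked (short on r2); T_h alone leaves T_g blocked (short on r2).
Survivors finish in the order: T_a, T_b, T_c, T_g. Step-by-step check (pool after the aborts first):
  pool = (2, 2)
  T_a: need (0, 1) fits (2, 2); releases (0, 2), pool now (2, 4)
  T_b: need (0, 3) fits (2, 4); releases (1, 2), pool now (3, 6)
  T_c: need (0, 5) fits (3, 6); releases (3, 0), pool now (6, 6)
  T_g: need (6, 2) fits (6, 6); releases (1, 2), pool now (7, 8)


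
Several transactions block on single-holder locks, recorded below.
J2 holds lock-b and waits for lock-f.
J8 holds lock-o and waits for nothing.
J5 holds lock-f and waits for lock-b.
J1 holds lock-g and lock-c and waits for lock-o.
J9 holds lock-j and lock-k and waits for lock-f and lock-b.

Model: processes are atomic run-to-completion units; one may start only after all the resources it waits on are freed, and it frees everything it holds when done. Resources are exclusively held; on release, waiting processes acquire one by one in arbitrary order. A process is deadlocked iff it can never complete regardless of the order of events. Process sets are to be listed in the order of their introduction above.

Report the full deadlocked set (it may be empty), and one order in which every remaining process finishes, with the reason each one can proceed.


Deadlocked: J2, J5 and J9.
Key observation: the knot is the closed ring of waits J2 -> J5 -> J2; J9 waits into the deadlock from upstream.
The rest can finish in the order J8, J1.
Verifying each step:
  run J8 (it waits on nothing); releases lock-o
  run J1 (all its waits — lock-o — are resolved); releases lock-g and lock-c


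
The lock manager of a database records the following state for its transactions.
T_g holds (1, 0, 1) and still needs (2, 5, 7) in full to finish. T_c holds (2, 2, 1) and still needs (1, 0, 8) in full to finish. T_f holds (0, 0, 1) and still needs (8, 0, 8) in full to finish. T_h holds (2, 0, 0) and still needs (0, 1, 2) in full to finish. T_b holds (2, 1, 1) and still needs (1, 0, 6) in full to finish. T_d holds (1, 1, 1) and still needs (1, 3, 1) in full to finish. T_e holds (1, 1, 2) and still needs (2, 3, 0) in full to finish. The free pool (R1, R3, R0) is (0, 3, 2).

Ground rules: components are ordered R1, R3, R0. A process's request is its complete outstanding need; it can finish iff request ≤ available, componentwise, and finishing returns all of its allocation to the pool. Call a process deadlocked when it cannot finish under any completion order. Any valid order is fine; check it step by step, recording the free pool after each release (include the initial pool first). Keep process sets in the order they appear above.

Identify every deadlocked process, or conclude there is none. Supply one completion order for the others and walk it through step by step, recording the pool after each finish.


Deadlocked: T_g, T_c, T_f and T_b.
Key observation: the wall is R0: completing T_h, T_d, T_e brings the pool only to (4, 5, 5), and all the rest need more.
The rest can finish in the order T_h, T_d, T_e. Verifying each step:
  pool = (0, 3, 2)
  T_h: need (0, 1, 2) fits (0, 3, 2); releases (2, 0, 0), pool now (2, 3, 2)
  T_d: need (1, 3, 1) fits (2, 3, 2); releases (1, 1, 1), pool now (3, 4, 3)
  T_e: need (2, 3, 0) fits (3, 4, 3); releases (1, 1, 2), pool now (4, 5, 5)
The blocked processes can never fit:
  T_g still needs (2, 5, 7) but only (4, 5, 5) is free — short on R0
  T_c still needs (1, 0, 8) but only (4, 5, 5) is free — short on R0
  T_f still needs (8, 0, 8) but only (4, 5, 5) is free — short on R1 and R0
  T_b still needs (1, 0, 6) but only (4, 5, 5) is free — short on R0


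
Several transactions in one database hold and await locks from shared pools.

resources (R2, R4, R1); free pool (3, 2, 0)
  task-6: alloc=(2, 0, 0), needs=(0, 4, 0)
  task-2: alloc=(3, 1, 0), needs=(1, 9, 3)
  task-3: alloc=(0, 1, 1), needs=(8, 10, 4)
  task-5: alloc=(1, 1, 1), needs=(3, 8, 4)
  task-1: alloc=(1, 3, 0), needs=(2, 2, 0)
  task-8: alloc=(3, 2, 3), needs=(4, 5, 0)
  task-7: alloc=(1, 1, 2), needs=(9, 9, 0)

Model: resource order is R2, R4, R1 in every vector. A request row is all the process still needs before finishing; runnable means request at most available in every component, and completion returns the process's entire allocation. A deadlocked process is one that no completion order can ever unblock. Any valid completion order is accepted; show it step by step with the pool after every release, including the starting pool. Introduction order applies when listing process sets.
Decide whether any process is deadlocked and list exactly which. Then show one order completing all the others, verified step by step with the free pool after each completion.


Deadlocked set: task-2, task-3, task-5 and task-7.
Key observation: once task-1, task-8, task-6 finish, the pool peaks at (9, 7, 3) — and every remaining process still needs more R4 than that.
One completion order for the rest: task-1, task-8, task-6. Walking it through:
  pool = (3, 2, 0)
  task-1: need (2, 2, 0) fits (3, 2, 0); releases (1, 3, 0), pool now (4, 5, 0)
  task-8: need (4, 5, 0) fits (4, 5, 0); releases (3, 2, 3), pool now (7, 7, 3)
  task-6: need (0, 4, 0) fits (7, 7, 3); releases (2, 0, 0), pool now (9, 7, 3)
The blocked processes can never fit:
  task-2 still needs (1, 9, 3) but only (9, 7, 3) is free — short on R4
  task-3 still needs (8, 10, 4) but only (9, 7, 3) is free — short on R4 and R1
  task-5 still needs (3, 8, 4) but only (9, 7, 3) is free — short on R4 and R1
  task-7 still needs (9, 9, 0) but only (9, 7, 3) is free — short on R4


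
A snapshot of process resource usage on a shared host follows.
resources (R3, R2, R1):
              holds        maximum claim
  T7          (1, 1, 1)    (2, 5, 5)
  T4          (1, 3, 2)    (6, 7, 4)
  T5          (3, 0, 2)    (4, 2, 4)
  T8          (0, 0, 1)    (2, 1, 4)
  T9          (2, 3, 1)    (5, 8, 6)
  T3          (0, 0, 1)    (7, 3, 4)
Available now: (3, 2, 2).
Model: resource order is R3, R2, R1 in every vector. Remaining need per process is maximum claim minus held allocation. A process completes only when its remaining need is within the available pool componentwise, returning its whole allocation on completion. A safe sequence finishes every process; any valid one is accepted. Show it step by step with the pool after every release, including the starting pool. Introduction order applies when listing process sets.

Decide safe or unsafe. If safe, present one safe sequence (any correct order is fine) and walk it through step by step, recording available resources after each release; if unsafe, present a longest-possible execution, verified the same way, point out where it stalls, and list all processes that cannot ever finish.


UNSAFE — no complete ordering exists.
Key observation: T5, T8 can finish, but then (6, 2, 5) is all there is, and the blocked group's R2 demands exceed it.
The run T5, T8 cannot be extended any further. Walking it through:
  pool = (3, 2, 2)
  T5 needs (1, 2, 2) <= (3, 2, 2) -> finishes; pool += (3, 0, 2) = (6, 2, 4)
  T8 needs (2, 1, 3) <= (6, 2, 4) -> finishes; pool += (0, 0, 1) = (6, 2, 5)
  T7 still needs (1, 4, 4) but only (6, 2, 5) is free — short on R2
  T4 still needs (5, 4, 2) but only (6, 2, 5) is free — short on R2
  T9 still needs (3, 5, 5) but only (6, 2, 5) is free — short on R2
  T3 still needs (7, 3, 3) but only (6, 2, 5) is free — short on R3 and R2
Processes that can never finish: T7, T4, T9 and T3.


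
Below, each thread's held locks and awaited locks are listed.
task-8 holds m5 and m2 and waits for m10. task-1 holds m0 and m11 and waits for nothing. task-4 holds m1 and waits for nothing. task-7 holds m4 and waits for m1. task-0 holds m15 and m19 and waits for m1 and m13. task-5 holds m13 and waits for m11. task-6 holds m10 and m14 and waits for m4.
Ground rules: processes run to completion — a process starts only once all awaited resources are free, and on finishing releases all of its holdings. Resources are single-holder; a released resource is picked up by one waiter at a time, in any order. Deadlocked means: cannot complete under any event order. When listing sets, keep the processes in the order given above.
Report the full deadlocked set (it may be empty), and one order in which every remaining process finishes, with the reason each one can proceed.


Nothing here is deadlocked.
Key observation: no waiting chain loops back on itself — every chain ends at a process that waits on nothing, so everyone eventually runs.
One completion order for the rest: task-4, task-7, task-1, task-5, task-6, task-0, task-8.
Step-by-step check:
  run task-4 (it waits on nothing); releases m1
  task-7: everything it awaited (m1) is free; runs, freeing m4
  run task-1 (it waits on nothing); releases m0 and m11
  task-5: everything it awaited (m11) is free; runs, freeing m13
  task-6: everything it awaited (m4) is free; runs, freeing m10 and m14
  task-0: everything it awaited (m1 and m13) is free; runs, freeing m15 and m19
  task-8: everything it awaited (m10) is free; runs, freeing m5 and m2


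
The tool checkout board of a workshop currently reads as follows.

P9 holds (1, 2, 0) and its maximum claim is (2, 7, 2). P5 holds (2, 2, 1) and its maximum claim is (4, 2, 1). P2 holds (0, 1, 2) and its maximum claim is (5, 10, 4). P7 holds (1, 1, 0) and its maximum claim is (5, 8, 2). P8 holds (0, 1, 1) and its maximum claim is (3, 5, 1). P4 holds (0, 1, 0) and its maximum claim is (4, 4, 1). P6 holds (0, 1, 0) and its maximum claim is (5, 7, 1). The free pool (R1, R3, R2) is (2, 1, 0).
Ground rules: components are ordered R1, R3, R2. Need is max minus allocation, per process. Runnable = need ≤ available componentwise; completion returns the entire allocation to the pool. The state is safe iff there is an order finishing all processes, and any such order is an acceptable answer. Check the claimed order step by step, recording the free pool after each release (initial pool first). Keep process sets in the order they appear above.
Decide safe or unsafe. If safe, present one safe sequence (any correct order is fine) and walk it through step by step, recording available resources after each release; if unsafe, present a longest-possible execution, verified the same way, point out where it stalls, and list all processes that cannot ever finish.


SAFE, for example via the order P5, P4, P8, P9, P6, P7, P2.
Key observation: the first exact fit in this order is P5 — it needs (2, 0, 0) with (2, 1, 0) free, meeting a requested resource to the last unit.
Step-by-step check:
  pool = (2, 1, 0)
  run P5 (needs (2, 0, 0), free (2, 1, 0)); after release of (2, 2, 1) the pool is (4, 3, 1)
  run P4 (needs (4, 3, 1), free (4, 3, 1)); after release of (0, 1, 0) the pool is (4, 4, 1)
  run P8 (needs (3, 4, 0), free (4, 4, 1)); after release of (0, 1, 1) the pool is (4, 5, 2)
  run P9 (needs (1, 5, 2), free (4, 5, 2)); after release of (1, 2, 0) the pool is (5, 7, 2)
  run P6 (needs (5, 6, 1), free (5, 7, 2)); after release of (0, 1, 0) the pool is (5, 8, 2)
  run P7 (needs (4, 7, 2), free (5, 8, 2)); after release of (1, 1, 0) the pool is (6, 9, 2)
  run P2 (needs (5, 9, 2), free (6, 9, 2)); after release of (0, 1, 2) the pool is (6, 10, 4)


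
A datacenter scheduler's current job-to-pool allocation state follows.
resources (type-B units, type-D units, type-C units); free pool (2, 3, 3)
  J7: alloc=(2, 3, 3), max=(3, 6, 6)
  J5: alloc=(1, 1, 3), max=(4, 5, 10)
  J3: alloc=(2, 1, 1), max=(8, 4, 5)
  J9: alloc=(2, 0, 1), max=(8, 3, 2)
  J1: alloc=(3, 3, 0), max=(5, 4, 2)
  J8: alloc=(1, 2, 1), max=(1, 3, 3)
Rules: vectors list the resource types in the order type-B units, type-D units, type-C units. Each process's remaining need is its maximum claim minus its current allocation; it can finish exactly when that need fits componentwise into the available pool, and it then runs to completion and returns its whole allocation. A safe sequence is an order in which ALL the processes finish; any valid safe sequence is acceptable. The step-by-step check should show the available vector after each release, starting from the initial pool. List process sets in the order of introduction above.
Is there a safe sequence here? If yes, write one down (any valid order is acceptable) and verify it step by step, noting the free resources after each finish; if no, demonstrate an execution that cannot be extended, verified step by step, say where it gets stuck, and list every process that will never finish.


SAFE — a valid safe sequence is J8, J7, J5, J3, J9, J1.
Key observation: the first exact fit in this order is J5 — it needs (3, 4, 7) with (5, 8, 7) free, meeting a requested resource to the last unit.
Step-by-step check:
  pool = (2, 3, 3)
  J8 needs (0, 1, 2) <= (2, 3, 3) -> finishes; pool += (1, 2, 1) = (3, 5, 4)
  J7 needs (1, 3, 3) <= (3, 5, 4) -> finishes; pool += (2, 3, 3) = (5, 8, 7)
  J5 needs (3, 4, 7) <= (5, 8, 7) -> finishes; pool += (1, 1, 3) = (6, 9, 10)
  J3 needs (6, 3, 4) <= (6, 9, 10) -> finishes; pool += (2, 1, 1) = (8, 10, 11)
  J9 needs (6, 3, 1) <= (8, 10, 11) -> finishes; pool += (2, 0, 1) = (10, 10, 12)
  J1 needs (2, 1, 2) <= (10, 10, 12) -> finishes; pool += (3, 3, 0) = (13, 13, 12)


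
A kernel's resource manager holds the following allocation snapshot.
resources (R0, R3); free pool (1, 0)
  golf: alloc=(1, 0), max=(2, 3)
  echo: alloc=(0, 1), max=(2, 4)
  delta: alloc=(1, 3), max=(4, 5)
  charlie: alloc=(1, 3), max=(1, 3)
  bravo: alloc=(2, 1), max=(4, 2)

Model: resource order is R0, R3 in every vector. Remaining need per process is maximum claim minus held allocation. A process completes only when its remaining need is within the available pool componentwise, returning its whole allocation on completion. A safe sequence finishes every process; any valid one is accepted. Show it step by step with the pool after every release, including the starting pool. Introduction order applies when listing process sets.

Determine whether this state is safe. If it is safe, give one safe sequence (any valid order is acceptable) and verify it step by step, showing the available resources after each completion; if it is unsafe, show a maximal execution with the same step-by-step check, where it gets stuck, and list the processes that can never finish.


The state is SAFE; one workable sequence: charlie, bravo, echo, golf, delta.
Key observation: at bravo the run first touches a limit — (2, 1) against (2, 3), exact on a resource it actually requests.
Verifying each step:
  pool = (1, 0)
  run charlie (needs (0, 0), free (1, 0)); after release of (1, 3) the pool is (2, 3)
  run bravo (needs (2, 1), free (2, 3)); after release of (2, 1) the pool is (4, 4)
  run echo (needs (2, 3), free (4, 4)); after release of (0, 1) the pool is (4, 5)
  run golf (needs (1, 3), free (4, 5)); after release of (1, 0) the pool is (5, 5)
  run delta (needs (3, 2), free (5, 5)); after release of (1, 3) the pool is (6, 8)


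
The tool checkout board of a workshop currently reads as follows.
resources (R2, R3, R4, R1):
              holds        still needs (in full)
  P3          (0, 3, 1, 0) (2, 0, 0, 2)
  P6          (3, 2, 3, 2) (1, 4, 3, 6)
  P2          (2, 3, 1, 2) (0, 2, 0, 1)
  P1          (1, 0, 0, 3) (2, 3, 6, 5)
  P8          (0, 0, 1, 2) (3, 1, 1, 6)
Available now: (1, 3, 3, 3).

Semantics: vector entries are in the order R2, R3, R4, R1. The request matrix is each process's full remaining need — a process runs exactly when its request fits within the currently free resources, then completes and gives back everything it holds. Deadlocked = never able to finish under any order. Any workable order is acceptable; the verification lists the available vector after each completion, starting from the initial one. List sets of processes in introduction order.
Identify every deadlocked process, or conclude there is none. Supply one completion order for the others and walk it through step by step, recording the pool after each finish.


The deadlocked set is P6, P1 and P8.
Key observation: after P2, P3 the pool peaks at (3, 9, 5, 5), and each blocked process is short somewhere: P6 on R1; P1 on R4; P8 on R1.
One completion order for the rest: P2, P3. Step-by-step check:
  pool = (1, 3, 3, 3)
  P2: need (0, 2, 0, 1) fits (1, 3, 3, 3); releases (2, 3, 1, 2), pool now (3, 6, 4, 5)
  P3: need (2, 0, 0, 2) fits (3, 6, 4, 5); releases (0, 3, 1, 0), pool now (3, 9, 5, 5)
The stuck group stays short no matter what:
  blocked: P6 wants (1, 4, 3, 6), pool (3, 9, 5, 5) — not enough R1
  blocked: P1 wants (2, 3, 6, 5), pool (3, 9, 5, 5) — not enough R4
  blocked: P8 wants (3, 1, 1, 6), pool (3, 9, 5, 5) — not enough R1


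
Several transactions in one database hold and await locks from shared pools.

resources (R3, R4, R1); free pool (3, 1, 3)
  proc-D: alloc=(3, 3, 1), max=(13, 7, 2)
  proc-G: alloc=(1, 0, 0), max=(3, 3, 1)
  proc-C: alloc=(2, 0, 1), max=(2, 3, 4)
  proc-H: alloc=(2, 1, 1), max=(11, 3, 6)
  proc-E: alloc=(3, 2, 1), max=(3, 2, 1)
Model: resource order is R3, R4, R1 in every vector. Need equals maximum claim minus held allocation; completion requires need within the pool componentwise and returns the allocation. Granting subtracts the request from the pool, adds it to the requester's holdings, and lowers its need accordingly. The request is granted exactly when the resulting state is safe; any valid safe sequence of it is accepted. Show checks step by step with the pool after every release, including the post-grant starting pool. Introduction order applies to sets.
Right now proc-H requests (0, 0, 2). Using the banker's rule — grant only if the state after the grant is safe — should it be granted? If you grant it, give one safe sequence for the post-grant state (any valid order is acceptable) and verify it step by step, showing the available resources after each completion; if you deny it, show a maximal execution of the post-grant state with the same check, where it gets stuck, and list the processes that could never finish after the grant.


DENY: after the grant no complete ordering would exist.
Key observation: after proc-E, proc-G the pool peaks at (7, 3, 2), and each blocked process is short somewhere: proc-D on R3, R4; proc-C on R1; proc-H on R3, R1.
On the post-grant state, proc-E, proc-G is a maximal run — nothing extends it. Verifying each step:
  pool = (3, 1, 1)
  proc-E: need (0, 0, 0) fits (3, 1, 1); releases (3, 2, 1), pool now (6, 3, 2)
  proc-G: need (2, 3, 1) fits (6, 3, 2); releases (1, 0, 0), pool now (7, 3, 2)
  proc-D still needs (10, 4, 1) but only (7, 3, 2) is free — short on R3 and R4
  proc-C still needs (0, 3, 3) but only (7, 3, 2) is free — short on R1
  proc-H still needs (9, 2, 3) but only (7, 3, 2) is free — short on R3 and R1
Processes that could never finish after the grant: proc-D, proc-C and proc-H.


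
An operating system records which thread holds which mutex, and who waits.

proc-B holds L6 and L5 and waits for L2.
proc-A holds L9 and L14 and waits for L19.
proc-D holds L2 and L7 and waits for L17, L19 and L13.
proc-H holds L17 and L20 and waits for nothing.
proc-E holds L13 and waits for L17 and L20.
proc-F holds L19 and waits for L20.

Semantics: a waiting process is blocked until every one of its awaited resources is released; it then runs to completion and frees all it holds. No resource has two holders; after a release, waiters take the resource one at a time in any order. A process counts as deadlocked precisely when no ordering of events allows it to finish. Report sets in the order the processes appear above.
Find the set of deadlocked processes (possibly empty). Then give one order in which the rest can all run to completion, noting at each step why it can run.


No process is deadlocked.
Key observation: the wait graph is acyclic; completion cascades from the unblocked processes through everyone else.
One completion order for the rest: proc-H, proc-E, proc-F, proc-A, proc-D, proc-B.
Walking it through:
  run proc-H (it waits on nothing); releases L17 and L20
  run proc-E (all its waits — L17 and L20 — are resolved); releases L13
  run proc-F (all its waits — L20 — are resolved); releases L19
  run proc-A (all its waits — L19 — are resolved); releases L9 and L14
  run proc-D (all its waits — L17, L19 and L13 — are resolved); releases L2 and L7
  run proc-B (all its waits — L2 — are resolved); releases L6 and L5


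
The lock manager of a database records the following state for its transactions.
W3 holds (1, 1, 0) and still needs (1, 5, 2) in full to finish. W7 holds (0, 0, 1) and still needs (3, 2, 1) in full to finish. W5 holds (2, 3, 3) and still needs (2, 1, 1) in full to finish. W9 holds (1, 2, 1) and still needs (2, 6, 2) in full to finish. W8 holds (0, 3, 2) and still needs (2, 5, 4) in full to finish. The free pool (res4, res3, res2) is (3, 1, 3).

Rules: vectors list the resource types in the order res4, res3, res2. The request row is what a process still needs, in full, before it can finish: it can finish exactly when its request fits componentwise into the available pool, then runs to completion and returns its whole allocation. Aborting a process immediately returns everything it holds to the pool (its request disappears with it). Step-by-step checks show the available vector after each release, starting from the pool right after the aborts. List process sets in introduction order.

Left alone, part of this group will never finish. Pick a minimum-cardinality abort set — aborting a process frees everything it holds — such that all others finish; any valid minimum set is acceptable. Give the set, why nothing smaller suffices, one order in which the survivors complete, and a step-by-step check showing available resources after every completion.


Minimum abort set: W9.
Key observation: W8 was stuck for good until W9 gave back (1, 2, 1); in the order shown it finishes at step 2.
Why nothing smaller works: aborting no one leaves the state deadlocked as given.
The survivors complete as W5, W8, W3, W7. Verifying each step (starting from the post-abort pool):
  pool = (4, 3, 4)
  W5 needs (2, 1, 1) <= (4, 3, 4) -> finishes; pool += (2, 3, 3) = (6, 6, 7)
  W8 needs (2, 5, 4) <= (6, 6, 7) -> finishes; pool += (0, 3, 2) = (6, 9, 9)
  W3 needs (1, 5, 2) <= (6, 9, 9) -> finishes; pool += (1, 1, 0) = (7, 10, 9)
  W7 needs (3, 2, 1) <= (7, 10, 9) -> finishes; pool += (0, 0, 1) = (7, 10, 10)


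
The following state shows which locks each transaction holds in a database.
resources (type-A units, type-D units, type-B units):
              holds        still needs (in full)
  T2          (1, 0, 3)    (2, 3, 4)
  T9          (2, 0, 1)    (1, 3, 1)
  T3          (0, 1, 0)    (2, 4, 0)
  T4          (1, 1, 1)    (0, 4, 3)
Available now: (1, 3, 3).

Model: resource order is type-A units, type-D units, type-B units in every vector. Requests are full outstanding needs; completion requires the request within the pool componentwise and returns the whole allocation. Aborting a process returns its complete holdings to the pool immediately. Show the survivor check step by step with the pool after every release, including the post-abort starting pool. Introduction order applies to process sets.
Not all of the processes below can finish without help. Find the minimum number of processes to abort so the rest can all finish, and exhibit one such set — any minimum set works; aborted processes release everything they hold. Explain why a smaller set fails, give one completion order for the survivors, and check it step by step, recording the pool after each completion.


Abort T3.
Key observation: the returned (0, 1, 0) from T3 is what brings T4 — unrunnable before, under any order — into play at step 1.
Why nothing smaller works: aborting no one leaves the state deadlocked as given.
The survivors complete as T4, T9, T2. Walking it through (starting from the post-abort pool):
  pool = (1, 4, 3)
  T4: need (0, 4, 3) fits (1, 4, 3); releases (1, 1, 1), pool now (2, 5, 4)
  T9: need (1, 3, 1) fits (2, 5, 4); releases (2, 0, 1), pool now (4, 5, 5)
  T2: need (2, 3, 4) fits (4, 5, 5); releases (1, 0, 3), pool now (5, 5, 8)
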